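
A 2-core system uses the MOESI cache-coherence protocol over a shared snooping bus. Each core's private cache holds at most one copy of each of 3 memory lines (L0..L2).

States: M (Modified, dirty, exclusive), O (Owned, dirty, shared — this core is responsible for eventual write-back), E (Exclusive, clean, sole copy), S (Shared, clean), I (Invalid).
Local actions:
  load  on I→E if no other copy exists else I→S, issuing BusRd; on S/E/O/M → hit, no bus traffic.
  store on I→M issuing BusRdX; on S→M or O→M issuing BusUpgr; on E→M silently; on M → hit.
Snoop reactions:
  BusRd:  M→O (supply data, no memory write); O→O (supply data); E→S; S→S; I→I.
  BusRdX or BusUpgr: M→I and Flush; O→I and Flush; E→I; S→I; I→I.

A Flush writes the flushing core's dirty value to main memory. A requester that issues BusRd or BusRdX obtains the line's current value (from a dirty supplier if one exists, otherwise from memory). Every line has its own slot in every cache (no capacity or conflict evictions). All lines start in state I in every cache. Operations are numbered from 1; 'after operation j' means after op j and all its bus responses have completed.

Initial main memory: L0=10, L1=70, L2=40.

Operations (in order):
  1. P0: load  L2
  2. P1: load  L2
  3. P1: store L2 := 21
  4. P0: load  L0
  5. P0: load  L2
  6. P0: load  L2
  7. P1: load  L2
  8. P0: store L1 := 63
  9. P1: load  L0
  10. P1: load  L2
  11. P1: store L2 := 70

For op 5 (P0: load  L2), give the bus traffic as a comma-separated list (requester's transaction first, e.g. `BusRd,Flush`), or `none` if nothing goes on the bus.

bus = BusRd

[1] P0: load  L2 | P0:E(40), P1:I | bus: BusRd
[2] P1: load  L2 | P0:S(40), P1:S(40) | bus: BusRd
[3] P1: store L2 := 21 | P0:I, P1:M(21) | bus: BusUpgr
[4] P0: load  L0 | P0:E(10), P1:I | bus: BusRd
[5] P0: load  L2 | P0:S(21), P1:O(21) | bus: BusRd
[6] P0: load  L2 | P0:S(21), P1:O(21) | bus: none
[7] P1: load  L2 | P0:S(21), P1:O(21) | bus: none
[8] P0: store L1 := 63 | P0:M(63), P1:I | bus: BusRdX
[9] P1: load  L0 | P0:S(10), P1:S(10) | bus: BusRd
[10] P1: load  L2 | P0:S(21), P1:O(21) | bus: none
[11] P1: store L2 := 70 | P0:I, P1:M(70) | bus: BusUpgr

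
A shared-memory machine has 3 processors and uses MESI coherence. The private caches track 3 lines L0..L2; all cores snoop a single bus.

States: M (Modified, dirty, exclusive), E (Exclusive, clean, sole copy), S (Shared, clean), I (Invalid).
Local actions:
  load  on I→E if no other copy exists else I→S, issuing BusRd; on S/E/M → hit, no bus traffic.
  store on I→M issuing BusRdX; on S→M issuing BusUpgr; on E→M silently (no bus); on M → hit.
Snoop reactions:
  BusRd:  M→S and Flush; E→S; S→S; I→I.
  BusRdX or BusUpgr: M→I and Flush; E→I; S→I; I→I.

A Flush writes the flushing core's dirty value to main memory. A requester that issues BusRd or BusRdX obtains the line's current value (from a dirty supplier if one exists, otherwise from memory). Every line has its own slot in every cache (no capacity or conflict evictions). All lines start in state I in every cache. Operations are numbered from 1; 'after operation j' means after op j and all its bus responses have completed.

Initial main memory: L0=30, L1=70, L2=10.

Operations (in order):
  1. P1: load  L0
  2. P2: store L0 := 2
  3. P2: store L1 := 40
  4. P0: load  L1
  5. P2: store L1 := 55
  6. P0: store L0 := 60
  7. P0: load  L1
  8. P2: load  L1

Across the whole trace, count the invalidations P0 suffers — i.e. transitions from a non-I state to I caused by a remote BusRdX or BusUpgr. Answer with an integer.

  op1 P1: load  L0 → I/E/I on L0; bus BusRd; mem=30
  op2 P2: store L0 := 2 → I/I/M on L0; bus BusRdX; mem=30
  op3 P2: store L1 := 40 → I/I/M on L1; bus BusRdX; mem=70
  op4 P0: load  L1 → S/I/S on L1; bus BusRd Flush; mem=40
  op5 P2: store L1 := 55 → I/I/M on L1; bus BusUpgr; mem=40
  op6 P0: store L0 := 60 → M/I/I on L0; bus BusRdX Flush; mem=2
  op7 P0: load  L1 → S/I/S on L1; bus BusRd Flush; mem=55
  op8 P2: load  L1 → S/I/S on L1; bus (none); mem=55

invalidations = 1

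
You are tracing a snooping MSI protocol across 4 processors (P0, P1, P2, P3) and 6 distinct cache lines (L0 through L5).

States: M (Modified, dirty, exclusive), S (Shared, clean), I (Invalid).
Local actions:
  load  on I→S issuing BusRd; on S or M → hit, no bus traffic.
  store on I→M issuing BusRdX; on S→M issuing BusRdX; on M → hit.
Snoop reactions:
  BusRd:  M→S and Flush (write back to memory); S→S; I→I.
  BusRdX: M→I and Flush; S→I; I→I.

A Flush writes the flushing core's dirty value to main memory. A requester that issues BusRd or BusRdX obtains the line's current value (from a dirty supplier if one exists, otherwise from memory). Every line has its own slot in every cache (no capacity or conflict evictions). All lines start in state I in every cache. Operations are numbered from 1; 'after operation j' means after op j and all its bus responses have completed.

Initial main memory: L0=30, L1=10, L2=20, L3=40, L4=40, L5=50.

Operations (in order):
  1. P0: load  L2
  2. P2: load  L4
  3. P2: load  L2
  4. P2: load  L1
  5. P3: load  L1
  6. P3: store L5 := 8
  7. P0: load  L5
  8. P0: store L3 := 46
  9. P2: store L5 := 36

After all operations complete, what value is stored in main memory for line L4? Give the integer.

memory[L4] = 40

1. P0: load  L2  bus=[BusRd]  L2: P0=S P1=I P2=I P3=I  mem[L2]=20
2. P2: load  L4  bus=[BusRd]  L4: P0=I P1=I P2=S P3=I  mem[L4]=40
3. P2: load  L2  bus=[BusRd]  L2: P0=S P1=I P2=S P3=I  mem[L2]=20
4. P2: load  L1  bus=[BusRd]  L1: P0=I P1=I P2=S P3=I  mem[L1]=10
5. P3: load  L1  bus=[BusRd]  L1: P0=I P1=I P2=S P3=S  mem[L1]=10
6. P3: store L5 := 8  bus=[BusRdX]  L5: P0=I P1=I P2=I P3=M  mem[L5]=50
7. P0: load  L5  bus=[BusRd,Flush]  L5: P0=S P1=I P2=I P3=S  mem[L5]=8
8. P0: store L3 := 46  bus=[BusRdX]  L3: P0=M P1=I P2=I P3=I  mem[L3]=40
9. P2: store L5 := 36  bus=[BusRdX]  L5: P0=I P1=I P2=M P3=I  mem[L5]=8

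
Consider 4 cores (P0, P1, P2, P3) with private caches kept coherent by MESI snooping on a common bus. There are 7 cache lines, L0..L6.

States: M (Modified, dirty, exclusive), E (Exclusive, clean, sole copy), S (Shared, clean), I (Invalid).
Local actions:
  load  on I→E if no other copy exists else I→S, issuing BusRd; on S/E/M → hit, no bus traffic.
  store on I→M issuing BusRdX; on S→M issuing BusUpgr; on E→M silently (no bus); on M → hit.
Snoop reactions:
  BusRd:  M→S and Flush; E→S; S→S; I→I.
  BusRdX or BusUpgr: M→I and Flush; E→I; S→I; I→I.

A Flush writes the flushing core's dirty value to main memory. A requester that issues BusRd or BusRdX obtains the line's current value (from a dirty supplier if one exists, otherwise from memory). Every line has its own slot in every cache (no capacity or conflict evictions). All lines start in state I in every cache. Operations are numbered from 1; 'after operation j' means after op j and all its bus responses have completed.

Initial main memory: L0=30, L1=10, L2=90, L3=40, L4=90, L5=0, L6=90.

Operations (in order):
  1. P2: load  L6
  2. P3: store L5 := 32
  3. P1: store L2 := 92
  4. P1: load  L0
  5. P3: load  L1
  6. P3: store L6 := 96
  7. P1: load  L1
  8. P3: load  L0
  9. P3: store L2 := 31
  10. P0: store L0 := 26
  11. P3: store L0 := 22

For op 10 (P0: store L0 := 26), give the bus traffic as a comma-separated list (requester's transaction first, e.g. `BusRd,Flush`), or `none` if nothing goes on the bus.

  op1 P2: load  L6 → I/I/E/I on L6; bus BusRd; mem=90
  op2 P3: store L5 := 32 → I/I/I/M on L5; bus BusRdX; mem=0
  op3 P1: store L2 := 92 → I/M/I/I on L2; bus BusRdX; mem=90
  op4 P1: load  L0 → I/E/I/I on L0; bus BusRd; mem=30
  op5 P3: load  L1 → I/I/I/E on L1; bus BusRd; mem=10
  op6 P3: store L6 := 96 → I/I/I/M on L6; bus BusRdX; mem=90
  op7 P1: load  L1 → I/S/I/S on L1; bus BusRd; mem=10
  op8 P3: load  L0 → I/S/I/S on L0; bus BusRd; mem=30
  op9 P3: store L2 := 31 → I/I/I/M on L2; bus BusRdX Flush; mem=92
  op10 P0: store L0 := 26 → M/I/I/I on L0; bus BusRdX; mem=30
  op11 P3: store L0 := 22 → I/I/I/M on L0; bus BusRdX Flush; mem=26

bus = BusRdX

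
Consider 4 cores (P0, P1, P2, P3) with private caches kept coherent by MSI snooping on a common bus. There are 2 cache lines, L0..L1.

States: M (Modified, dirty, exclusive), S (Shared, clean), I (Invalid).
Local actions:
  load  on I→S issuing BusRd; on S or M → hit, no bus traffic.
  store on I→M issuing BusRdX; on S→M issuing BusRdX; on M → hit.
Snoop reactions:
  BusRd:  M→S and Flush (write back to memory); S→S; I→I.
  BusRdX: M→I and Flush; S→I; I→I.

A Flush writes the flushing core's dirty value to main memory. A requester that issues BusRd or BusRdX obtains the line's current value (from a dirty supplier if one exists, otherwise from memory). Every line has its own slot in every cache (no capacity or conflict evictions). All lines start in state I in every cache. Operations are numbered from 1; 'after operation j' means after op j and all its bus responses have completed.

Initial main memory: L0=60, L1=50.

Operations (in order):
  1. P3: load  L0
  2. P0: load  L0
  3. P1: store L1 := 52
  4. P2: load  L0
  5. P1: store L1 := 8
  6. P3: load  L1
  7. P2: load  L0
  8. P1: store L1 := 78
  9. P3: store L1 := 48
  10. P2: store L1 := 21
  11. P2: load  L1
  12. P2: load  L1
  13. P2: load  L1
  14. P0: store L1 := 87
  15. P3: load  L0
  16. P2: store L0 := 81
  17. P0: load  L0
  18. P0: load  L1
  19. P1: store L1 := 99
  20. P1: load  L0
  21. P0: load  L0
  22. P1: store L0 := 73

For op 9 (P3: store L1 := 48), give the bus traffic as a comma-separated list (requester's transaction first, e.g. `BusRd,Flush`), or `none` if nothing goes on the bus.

[1] P3: load  L0 | P0:I, P1:I, P2:I, P3:S(60) | bus: BusRd
[2] P0: load  L0 | P0:S(60), P1:I, P2:I, P3:S(60) | bus: BusRd
[3] P1: store L1 := 52 | P0:I, P1:M(52), P2:I, P3:I | bus: BusRdX
[4] P2: load  L0 | P0:S(60), P1:I, P2:S(60), P3:S(60) | bus: BusRd
[5] P1: store L1 := 8 | P0:I, P1:M(8), P2:I, P3:I | bus: none
[6] P3: load  L1 | P0:I, P1:S(8), P2:I, P3:S(8) | bus: BusRd,Flush
[7] P2: load  L0 | P0:S(60), P1:I, P2:S(60), P3:S(60) | bus: none
[8] P1: store L1 := 78 | P0:I, P1:M(78), P2:I, P3:I | bus: BusRdX
[9] P3: store L1 := 48 | P0:I, P1:I, P2:I, P3:M(48) | bus: BusRdX,Flush
[10] P2: store L1 := 21 | P0:I, P1:I, P2:M(21), P3:I | bus: BusRdX,Flush
[11] P2: load  L1 | P0:I, P1:I, P2:M(21), P3:I | bus: none
[12] P2: load  L1 | P0:I, P1:I, P2:M(21), P3:I | bus: none
[13] P2: load  L1 | P0:I, P1:I, P2:M(21), P3:I | bus: none
[14] P0: store L1 := 87 | P0:M(87), P1:I, P2:I, P3:I | bus: BusRdX,Flush
[15] P3: load  L0 | P0:S(60), P1:I, P2:S(60), P3:S(60) | bus: none
[16] P2: store L0 := 81 | P0:I, P1:I, P2:M(81), P3:I | bus: BusRdX
[17] P0: load  L0 | P0:S(81), P1:I, P2:S(81), P3:I | bus: BusRd,Flush
[18] P0: load  L1 | P0:M(87), P1:I, P2:I, P3:I | bus: none
[19] P1: store L1 := 99 | P0:I, P1:M(99), P2:I, P3:I | bus: BusRdX,Flush
[20] P1: load  L0 | P0:S(81), P1:S(81), P2:S(81), P3:I | bus: BusRd
[21] P0: load  L0 | P0:S(81), P1:S(81), P2:S(81), P3:I | bus: none
[22] P1: store L0 := 73 | P0:I, P1:M(73), P2:I, P3:I | bus: BusRdX

bus = BusRdX,Flush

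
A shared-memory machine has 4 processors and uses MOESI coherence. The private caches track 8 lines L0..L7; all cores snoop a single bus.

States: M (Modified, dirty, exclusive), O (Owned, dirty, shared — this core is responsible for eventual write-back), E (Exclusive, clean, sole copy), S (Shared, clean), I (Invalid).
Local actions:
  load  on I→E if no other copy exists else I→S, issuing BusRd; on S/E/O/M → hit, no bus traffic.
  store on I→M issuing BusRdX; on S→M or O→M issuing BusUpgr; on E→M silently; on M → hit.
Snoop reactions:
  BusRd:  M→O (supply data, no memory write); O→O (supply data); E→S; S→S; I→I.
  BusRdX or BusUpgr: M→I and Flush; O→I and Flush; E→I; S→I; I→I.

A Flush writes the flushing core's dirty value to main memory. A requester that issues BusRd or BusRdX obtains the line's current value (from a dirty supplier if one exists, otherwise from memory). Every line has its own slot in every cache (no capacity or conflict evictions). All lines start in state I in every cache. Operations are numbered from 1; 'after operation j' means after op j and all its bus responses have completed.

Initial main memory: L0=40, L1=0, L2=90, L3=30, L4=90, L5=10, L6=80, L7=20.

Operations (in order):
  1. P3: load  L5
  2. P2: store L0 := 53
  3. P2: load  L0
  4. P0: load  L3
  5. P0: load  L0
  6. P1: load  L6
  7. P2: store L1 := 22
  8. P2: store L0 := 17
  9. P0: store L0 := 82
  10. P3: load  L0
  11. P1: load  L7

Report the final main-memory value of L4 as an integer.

memory[L4] = 90

step 1: P3: load  L5  ⟶  IIIE  (L5)  txn=BusRd  M[L5]=10
step 2: P2: store L0 := 53  ⟶  IIMI  (L0)  txn=BusRdX  M[L0]=40
step 3: P2: load  L0  ⟶  IIMI  (L0)  txn=∅  M[L0]=40
step 4: P0: load  L3  ⟶  EIII  (L3)  txn=BusRd  M[L3]=30
step 5: P0: load  L0  ⟶  SIOI  (L0)  txn=BusRd  M[L0]=40
step 6: P1: load  L6  ⟶  IEII  (L6)  txn=BusRd  M[L6]=80
step 7: P2: store L1 := 22  ⟶  IIMI  (L1)  txn=BusRdX  M[L1]=0
step 8: P2: store L0 := 17  ⟶  IIMI  (L0)  txn=BusUpgr  M[L0]=40
step 9: P0: store L0 := 82  ⟶  MIII  (L0)  txn=BusRdX+Flush  M[L0]=17
step 10: P3: load  L0  ⟶  OIIS  (L0)  txn=BusRd  M[L0]=17
step 11: P1: load  L7  ⟶  IEII  (L7)  txn=BusRd  M[L7]=20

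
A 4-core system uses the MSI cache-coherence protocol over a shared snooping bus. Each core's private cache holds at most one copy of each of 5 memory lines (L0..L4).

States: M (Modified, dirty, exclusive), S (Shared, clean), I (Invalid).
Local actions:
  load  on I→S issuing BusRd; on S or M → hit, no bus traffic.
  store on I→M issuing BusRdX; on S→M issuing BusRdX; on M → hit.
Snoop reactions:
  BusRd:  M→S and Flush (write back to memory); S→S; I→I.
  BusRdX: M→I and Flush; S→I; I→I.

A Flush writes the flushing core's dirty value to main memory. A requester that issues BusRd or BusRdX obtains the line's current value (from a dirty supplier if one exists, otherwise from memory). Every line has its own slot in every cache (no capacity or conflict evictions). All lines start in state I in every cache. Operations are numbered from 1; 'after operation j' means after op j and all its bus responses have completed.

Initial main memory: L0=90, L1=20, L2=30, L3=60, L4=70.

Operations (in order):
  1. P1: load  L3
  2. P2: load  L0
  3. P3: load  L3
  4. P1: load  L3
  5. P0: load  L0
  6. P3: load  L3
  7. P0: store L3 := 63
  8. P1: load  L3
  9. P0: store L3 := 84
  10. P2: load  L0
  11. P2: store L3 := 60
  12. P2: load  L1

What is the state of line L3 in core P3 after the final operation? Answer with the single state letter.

state = I

  op1 P1: load  L3 → I/S/I/I on L3; bus BusRd; mem=60
  op2 P2: load  L0 → I/I/S/I on L0; bus BusRd; mem=90
  op3 P3: load  L3 → I/S/I/S on L3; bus BusRd; mem=60
  op4 P1: load  L3 → I/S/I/S on L3; bus (none); mem=60
  op5 P0: load  L0 → S/I/S/I on L0; bus BusRd; mem=90
  op6 P3: load  L3 → I/S/I/S on L3; bus (none); mem=60
  op7 P0: store L3 := 63 → M/I/I/I on L3; bus BusRdX; mem=60
  op8 P1: load  L3 → S/S/I/I on L3; bus BusRd Flush; mem=63
  op9 P0: store L3 := 84 → M/I/I/I on L3; bus BusRdX; mem=63
  op10 P2: load  L0 → S/I/S/I on L0; bus (none); mem=90
  op11 P2: store L3 := 60 → I/I/M/I on L3; bus BusRdX Flush; mem=84
  op12 P2: load  L1 → I/I/S/I on L1; bus BusRd; mem=20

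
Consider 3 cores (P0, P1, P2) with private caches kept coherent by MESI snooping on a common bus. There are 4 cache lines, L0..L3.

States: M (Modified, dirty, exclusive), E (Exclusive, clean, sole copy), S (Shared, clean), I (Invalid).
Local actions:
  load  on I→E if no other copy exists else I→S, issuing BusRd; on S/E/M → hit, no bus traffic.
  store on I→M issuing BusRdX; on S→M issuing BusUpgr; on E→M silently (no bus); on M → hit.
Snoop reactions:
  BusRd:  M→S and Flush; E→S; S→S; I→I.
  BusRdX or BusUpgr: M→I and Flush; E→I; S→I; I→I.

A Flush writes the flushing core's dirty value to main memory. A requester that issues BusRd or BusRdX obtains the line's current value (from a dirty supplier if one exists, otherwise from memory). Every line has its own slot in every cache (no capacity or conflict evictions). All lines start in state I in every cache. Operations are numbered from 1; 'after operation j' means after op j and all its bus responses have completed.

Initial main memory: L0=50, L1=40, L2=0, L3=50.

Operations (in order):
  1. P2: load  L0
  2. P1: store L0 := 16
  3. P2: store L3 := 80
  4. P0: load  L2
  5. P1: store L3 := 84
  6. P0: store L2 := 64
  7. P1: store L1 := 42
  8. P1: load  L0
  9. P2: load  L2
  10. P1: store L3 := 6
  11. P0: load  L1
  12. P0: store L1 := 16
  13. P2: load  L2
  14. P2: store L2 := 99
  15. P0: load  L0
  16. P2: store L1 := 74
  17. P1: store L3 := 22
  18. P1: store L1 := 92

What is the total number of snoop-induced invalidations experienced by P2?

1. P2: load  L0  bus=[BusRd]  L0: P0=I P1=I P2=E  mem[L0]=50
2. P1: store L0 := 16  bus=[BusRdX]  L0: P0=I P1=M P2=I  mem[L0]=50
3. P2: store L3 := 80  bus=[BusRdX]  L3: P0=I P1=I P2=M  mem[L3]=50
4. P0: load  L2  bus=[BusRd]  L2: P0=E P1=I P2=I  mem[L2]=0
5. P1: store L3 := 84  bus=[BusRdX,Flush]  L3: P0=I P1=M P2=I  mem[L3]=80
6. P0: store L2 := 64  bus=[-]  L2: P0=M P1=I P2=I  mem[L2]=0
7. P1: store L1 := 42  bus=[BusRdX]  L1: P0=I P1=M P2=I  mem[L1]=40
8. P1: load  L0  bus=[-]  L0: P0=I P1=M P2=I  mem[L0]=50
9. P2: load  L2  bus=[BusRd,Flush]  L2: P0=S P1=I P2=S  mem[L2]=64
10. P1: store L3 := 6  bus=[-]  L3: P0=I P1=M P2=I  mem[L3]=80
11. P0: load  L1  bus=[BusRd,Flush]  L1: P0=S P1=S P2=I  mem[L1]=42
12. P0: store L1 := 16  bus=[BusUpgr]  L1: P0=M P1=I P2=I  mem[L1]=42
13. P2: load  L2  bus=[-]  L2: P0=S P1=I P2=S  mem[L2]=64
14. P2: store L2 := 99  bus=[BusUpgr]  L2: P0=I P1=I P2=M  mem[L2]=64
15. P0: load  L0  bus=[BusRd,Flush]  L0: P0=S P1=S P2=I  mem[L0]=16
16. P2: store L1 := 74  bus=[BusRdX,Flush]  L1: P0=I P1=I P2=M  mem[L1]=16
17. P1: store L3 := 22  bus=[-]  L3: P0=I P1=M P2=I  mem[L3]=80
18. P1: store L1 := 92  bus=[BusRdX,Flush]  L1: P0=I P1=M P2=I  mem[L1]=74

invalidations = 3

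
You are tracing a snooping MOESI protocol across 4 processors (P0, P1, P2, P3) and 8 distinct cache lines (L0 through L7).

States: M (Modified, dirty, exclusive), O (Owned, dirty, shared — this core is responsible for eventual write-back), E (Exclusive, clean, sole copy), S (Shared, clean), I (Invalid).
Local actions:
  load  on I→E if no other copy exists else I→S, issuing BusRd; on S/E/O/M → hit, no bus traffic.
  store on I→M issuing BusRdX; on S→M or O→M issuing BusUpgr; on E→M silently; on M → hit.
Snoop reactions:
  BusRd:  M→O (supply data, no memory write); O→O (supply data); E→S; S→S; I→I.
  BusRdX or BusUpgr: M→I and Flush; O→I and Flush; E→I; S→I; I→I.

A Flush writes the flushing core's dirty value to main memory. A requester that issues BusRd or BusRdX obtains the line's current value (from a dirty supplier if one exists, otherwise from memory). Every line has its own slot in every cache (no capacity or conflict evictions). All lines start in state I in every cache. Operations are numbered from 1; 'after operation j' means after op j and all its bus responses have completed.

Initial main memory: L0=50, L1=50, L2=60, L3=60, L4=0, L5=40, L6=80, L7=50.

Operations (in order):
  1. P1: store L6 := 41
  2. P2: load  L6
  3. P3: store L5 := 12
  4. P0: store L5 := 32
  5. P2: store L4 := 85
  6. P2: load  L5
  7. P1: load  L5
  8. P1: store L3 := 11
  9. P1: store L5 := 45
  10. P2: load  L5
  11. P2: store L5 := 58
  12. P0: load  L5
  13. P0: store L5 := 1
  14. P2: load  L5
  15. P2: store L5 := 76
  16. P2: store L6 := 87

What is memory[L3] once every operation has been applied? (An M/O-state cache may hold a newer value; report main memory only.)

[1] P1: store L6 := 41 | P0:I, P1:M(41), P2:I, P3:I | bus: BusRdX
[2] P2: load  L6 | P0:I, P1:O(41), P2:S(41), P3:I | bus: BusRd
[3] P3: store L5 := 12 | P0:I, P1:I, P2:I, P3:M(12) | bus: BusRdX
[4] P0: store L5 := 32 | P0:M(32), P1:I, P2:I, P3:I | bus: BusRdX,Flush
[5] P2: store L4 := 85 | P0:I, P1:I, P2:M(85), P3:I | bus: BusRdX
[6] P2: load  L5 | P0:O(32), P1:I, P2:S(32), P3:I | bus: BusRd
[7] P1: load  L5 | P0:O(32), P1:S(32), P2:S(32), P3:I | bus: BusRd
[8] P1: store L3 := 11 | P0:I, P1:M(11), P2:I, P3:I | bus: BusRdX
[9] P1: store L5 := 45 | P0:I, P1:M(45), P2:I, P3:I | bus: BusUpgr,Flush
[10] P2: load  L5 | P0:I, P1:O(45), P2:S(45), P3:I | bus: BusRd
[11] P2: store L5 := 58 | P0:I, P1:I, P2:M(58), P3:I | bus: BusUpgr,Flush
[12] P0: load  L5 | P0:S(58), P1:I, P2:O(58), P3:I | bus: BusRd
[13] P0: store L5 := 1 | P0:M(1), P1:I, P2:I, P3:I | bus: BusUpgr,Flush
[14] P2: load  L5 | P0:O(1), P1:I, P2:S(1), P3:I | bus: BusRd
[15] P2: store L5 := 76 | P0:I, P1:I, P2:M(76), P3:I | bus: BusUpgr,Flush
[16] P2: store L6 := 87 | P0:I, P1:I, P2:M(87), P3:I | bus: BusUpgr,Flush

memory[L3] = 60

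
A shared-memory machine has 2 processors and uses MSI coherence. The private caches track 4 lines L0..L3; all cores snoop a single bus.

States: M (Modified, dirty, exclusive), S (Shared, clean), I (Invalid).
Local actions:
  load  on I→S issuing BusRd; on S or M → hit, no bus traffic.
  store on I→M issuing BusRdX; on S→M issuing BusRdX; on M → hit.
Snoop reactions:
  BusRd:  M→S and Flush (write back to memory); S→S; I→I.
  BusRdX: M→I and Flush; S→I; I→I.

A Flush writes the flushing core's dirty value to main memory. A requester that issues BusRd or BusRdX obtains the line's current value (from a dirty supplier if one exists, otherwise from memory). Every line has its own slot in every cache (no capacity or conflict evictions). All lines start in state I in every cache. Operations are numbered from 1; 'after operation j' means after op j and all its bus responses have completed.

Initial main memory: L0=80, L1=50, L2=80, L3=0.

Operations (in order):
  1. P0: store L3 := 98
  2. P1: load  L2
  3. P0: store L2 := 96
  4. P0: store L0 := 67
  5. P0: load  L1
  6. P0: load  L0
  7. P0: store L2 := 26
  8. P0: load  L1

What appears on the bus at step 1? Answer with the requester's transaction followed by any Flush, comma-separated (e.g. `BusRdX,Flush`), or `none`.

[1] P0: store L3 := 98 | P0:M(98), P1:I | bus: BusRdX
[2] P1: load  L2 | P0:I, P1:S(80) | bus: BusRd
[3] P0: store L2 := 96 | P0:M(96), P1:I | bus: BusRdX
[4] P0: store L0 := 67 | P0:M(67), P1:I | bus: BusRdX
[5] P0: load  L1 | P0:S(50), P1:I | bus: BusRd
[6] P0: load  L0 | P0:M(67), P1:I | bus: none
[7] P0: store L2 := 26 | P0:M(26), P1:I | bus: none
[8] P0: load  L1 | P0:S(50), P1:I | bus: none

bus = BusRdX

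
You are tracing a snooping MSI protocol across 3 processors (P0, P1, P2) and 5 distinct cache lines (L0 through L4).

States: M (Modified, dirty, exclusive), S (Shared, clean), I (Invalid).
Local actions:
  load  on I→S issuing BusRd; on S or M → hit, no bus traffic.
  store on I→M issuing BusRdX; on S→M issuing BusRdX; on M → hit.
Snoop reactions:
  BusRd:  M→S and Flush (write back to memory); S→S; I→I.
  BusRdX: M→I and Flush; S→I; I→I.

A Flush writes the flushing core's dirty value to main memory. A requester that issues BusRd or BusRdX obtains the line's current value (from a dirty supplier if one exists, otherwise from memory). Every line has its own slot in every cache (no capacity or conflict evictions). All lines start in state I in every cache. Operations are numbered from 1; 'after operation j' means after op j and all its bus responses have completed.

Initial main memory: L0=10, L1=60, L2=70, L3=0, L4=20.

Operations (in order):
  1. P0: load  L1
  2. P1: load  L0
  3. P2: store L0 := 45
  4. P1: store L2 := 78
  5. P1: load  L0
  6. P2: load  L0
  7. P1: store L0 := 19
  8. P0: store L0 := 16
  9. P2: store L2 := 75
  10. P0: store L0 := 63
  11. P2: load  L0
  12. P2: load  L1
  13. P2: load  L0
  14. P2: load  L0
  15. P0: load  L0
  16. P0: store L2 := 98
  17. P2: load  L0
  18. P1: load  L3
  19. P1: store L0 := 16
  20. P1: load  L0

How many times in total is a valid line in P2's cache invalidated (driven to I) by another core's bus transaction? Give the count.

invalidations = 3

step 1: P0: load  L1  ⟶  SII  (L1)  txn=BusRd  M[L1]=60
step 2: P1: load  L0  ⟶  ISI  (L0)  txn=BusRd  M[L0]=10
step 3: P2: store L0 := 45  ⟶  IIM  (L0)  txn=BusRdX  M[L0]=10
step 4: P1: store L2 := 78  ⟶  IMI  (L2)  txn=BusRdX  M[L2]=70
step 5: P1: load  L0  ⟶  ISS  (L0)  txn=BusRd+Flush  M[L0]=45
step 6: P2: load  L0  ⟶  ISS  (L0)  txn=∅  M[L0]=45
step 7: P1: store L0 := 19  ⟶  IMI  (L0)  txn=BusRdX  M[L0]=45
step 8: P0: store L0 := 16  ⟶  MII  (L0)  txn=BusRdX+Flush  M[L0]=19
step 9: P2: store L2 := 75  ⟶  IIM  (L2)  txn=BusRdX+Flush  M[L2]=78
step 10: P0: store L0 := 63  ⟶  MII  (L0)  txn=∅  M[L0]=19
step 11: P2: load  L0  ⟶  SIS  (L0)  txn=BusRd+Flush  M[L0]=63
step 12: P2: load  L1  ⟶  SIS  (L1)  txn=BusRd  M[L1]=60
step 13: P2: load  L0  ⟶  SIS  (L0)  txn=∅  M[L0]=63
step 14: P2: load  L0  ⟶  SIS  (L0)  txn=∅  M[L0]=63
step 15: P0: load  L0  ⟶  SIS  (L0)  txn=∅  M[L0]=63
step 16: P0: store L2 := 98  ⟶  MII  (L2)  txn=BusRdX+Flush  M[L2]=75
step 17: P2: load  L0  ⟶  SIS  (L0)  txn=∅  M[L0]=63
step 18: P1: load  L3  ⟶  ISI  (L3)  txn=BusRd  M[L3]=0
step 19: P1: store L0 := 16  ⟶  IMI  (L0)  txn=BusRdX  M[L0]=63
step 20: P1: load  L0  ⟶  IMI  (L0)  txn=∅  M[L0]=63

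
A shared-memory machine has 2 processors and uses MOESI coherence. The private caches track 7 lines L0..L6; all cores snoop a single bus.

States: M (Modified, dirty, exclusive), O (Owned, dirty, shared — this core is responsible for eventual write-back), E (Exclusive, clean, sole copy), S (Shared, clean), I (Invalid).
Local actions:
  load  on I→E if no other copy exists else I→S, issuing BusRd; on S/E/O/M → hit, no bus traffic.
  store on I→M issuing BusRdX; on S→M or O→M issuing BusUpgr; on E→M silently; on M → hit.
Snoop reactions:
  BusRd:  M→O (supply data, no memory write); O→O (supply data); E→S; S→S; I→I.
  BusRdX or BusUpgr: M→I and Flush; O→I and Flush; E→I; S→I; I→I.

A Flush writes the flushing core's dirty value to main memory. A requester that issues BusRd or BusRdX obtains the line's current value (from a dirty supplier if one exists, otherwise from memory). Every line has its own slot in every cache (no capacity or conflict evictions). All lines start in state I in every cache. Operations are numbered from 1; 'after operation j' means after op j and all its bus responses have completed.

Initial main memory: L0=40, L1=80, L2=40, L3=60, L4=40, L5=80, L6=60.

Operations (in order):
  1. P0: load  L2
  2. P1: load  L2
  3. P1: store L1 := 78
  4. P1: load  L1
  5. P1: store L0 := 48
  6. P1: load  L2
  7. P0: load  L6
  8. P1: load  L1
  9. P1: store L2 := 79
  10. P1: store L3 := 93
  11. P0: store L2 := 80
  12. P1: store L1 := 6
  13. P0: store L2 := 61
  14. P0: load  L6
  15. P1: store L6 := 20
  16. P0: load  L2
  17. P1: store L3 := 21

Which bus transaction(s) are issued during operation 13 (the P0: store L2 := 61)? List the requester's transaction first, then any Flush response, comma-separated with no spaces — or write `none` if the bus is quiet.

bus = none

step 1: P0: load  L2  ⟶  EI  (L2)  txn=BusRd  M[L2]=40
step 2: P1: load  L2  ⟶  SS  (L2)  txn=BusRd  M[L2]=40
step 3: P1: store L1 := 78  ⟶  IM  (L1)  txn=BusRdX  M[L1]=80
step 4: P1: load  L1  ⟶  IM  (L1)  txn=∅  M[L1]=80
step 5: P1: store L0 := 48  ⟶  IM  (L0)  txn=BusRdX  M[L0]=40
step 6: P1: load  L2  ⟶  SS  (L2)  txn=∅  M[L2]=40
step 7: P0: load  L6  ⟶  EI  (L6)  txn=BusRd  M[L6]=60
step 8: P1: load  L1  ⟶  IM  (L1)  txn=∅  M[L1]=80
step 9: P1: store L2 := 79  ⟶  IM  (L2)  txn=BusUpgr  M[L2]=40
step 10: P1: store L3 := 93  ⟶  IM  (L3)  txn=BusRdX  M[L3]=60
step 11: P0: store L2 := 80  ⟶  MI  (L2)  txn=BusRdX+Flush  M[L2]=79
step 12: P1: store L1 := 6  ⟶  IM  (L1)  txn=∅  M[L1]=80
step 13: P0: store L2 := 61  ⟶  MI  (L2)  txn=∅  M[L2]=79
step 14: P0: load  L6  ⟶  EI  (L6)  txn=∅  M[L6]=60
step 15: P1: store L6 := 20  ⟶  IM  (L6)  txn=BusRdX  M[L6]=60
step 16: P0: load  L2  ⟶  MI  (L2)  txn=∅  M[L2]=79
step 17: P1: store L3 := 21  ⟶  IM  (L3)  txn=∅  M[L3]=60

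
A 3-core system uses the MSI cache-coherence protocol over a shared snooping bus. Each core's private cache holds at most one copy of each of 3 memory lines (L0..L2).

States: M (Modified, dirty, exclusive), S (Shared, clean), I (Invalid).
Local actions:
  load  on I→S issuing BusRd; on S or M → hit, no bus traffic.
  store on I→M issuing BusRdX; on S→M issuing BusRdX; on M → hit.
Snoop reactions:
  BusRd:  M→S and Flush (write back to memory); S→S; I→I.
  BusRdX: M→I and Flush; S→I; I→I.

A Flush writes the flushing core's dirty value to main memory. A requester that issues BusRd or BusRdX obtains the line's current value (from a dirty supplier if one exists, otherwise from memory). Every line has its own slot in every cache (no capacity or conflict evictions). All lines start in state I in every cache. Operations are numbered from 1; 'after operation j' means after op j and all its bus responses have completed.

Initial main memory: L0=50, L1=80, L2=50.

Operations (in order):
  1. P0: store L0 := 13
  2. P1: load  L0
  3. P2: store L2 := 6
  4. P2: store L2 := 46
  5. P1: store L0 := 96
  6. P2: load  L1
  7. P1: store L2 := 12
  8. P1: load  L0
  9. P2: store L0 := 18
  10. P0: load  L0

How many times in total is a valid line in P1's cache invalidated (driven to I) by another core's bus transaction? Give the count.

invalidations = 1

step 1: P0: store L0 := 13  ⟶  MII  (L0)  txn=BusRdX  M[L0]=50
step 2: P1: load  L0  ⟶  SSI  (L0)  txn=BusRd+Flush  M[L0]=13
step 3: P2: store L2 := 6  ⟶  IIM  (L2)  txn=BusRdX  M[L2]=50
step 4: P2: store L2 := 46  ⟶  IIM  (L2)  txn=∅  M[L2]=50
step 5: P1: store L0 := 96  ⟶  IMI  (L0)  txn=BusRdX  M[L0]=13
step 6: P2: load  L1  ⟶  IIS  (L1)  txn=BusRd  M[L1]=80
step 7: P1: store L2 := 12  ⟶  IMI  (L2)  txn=BusRdX+Flush  M[L2]=46
step 8: P1: load  L0  ⟶  IMI  (L0)  txn=∅  M[L0]=13
step 9: P2: store L0 := 18  ⟶  IIM  (L0)  txn=BusRdX+Flush  M[L0]=96
step 10: P0: load  L0  ⟶  SIS  (L0)  txn=BusRd+Flush  M[L0]=18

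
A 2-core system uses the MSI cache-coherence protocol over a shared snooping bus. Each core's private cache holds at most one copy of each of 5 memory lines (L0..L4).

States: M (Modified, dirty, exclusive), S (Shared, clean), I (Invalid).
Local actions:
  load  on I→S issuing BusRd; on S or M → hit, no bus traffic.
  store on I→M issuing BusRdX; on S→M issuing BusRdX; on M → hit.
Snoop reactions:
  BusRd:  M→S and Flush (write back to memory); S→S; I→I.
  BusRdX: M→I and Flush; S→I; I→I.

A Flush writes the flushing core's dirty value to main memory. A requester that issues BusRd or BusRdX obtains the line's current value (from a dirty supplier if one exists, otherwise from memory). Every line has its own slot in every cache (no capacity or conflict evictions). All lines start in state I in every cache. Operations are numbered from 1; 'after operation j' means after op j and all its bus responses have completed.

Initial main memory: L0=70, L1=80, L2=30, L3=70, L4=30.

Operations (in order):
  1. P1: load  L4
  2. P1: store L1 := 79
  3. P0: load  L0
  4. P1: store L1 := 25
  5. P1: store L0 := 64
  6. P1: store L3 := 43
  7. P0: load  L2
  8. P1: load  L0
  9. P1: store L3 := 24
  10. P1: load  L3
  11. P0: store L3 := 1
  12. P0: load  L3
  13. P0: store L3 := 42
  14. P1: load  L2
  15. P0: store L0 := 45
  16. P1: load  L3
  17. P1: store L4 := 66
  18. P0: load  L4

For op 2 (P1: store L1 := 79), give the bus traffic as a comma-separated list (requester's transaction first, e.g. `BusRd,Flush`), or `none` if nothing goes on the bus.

bus = BusRdX

1. P1: load  L4  bus=[BusRd]  L4: P0=I P1=S  mem[L4]=30
2. P1: store L1 := 79  bus=[BusRdX]  L1: P0=I P1=M  mem[L1]=80
3. P0: load  L0  bus=[BusRd]  L0: P0=S P1=I  mem[L0]=70
4. P1: store L1 := 25  bus=[-]  L1: P0=I P1=M  mem[L1]=80
5. P1: store L0 := 64  bus=[BusRdX]  L0: P0=I P1=M  mem[L0]=70
6. P1: store L3 := 43  bus=[BusRdX]  L3: P0=I P1=M  mem[L3]=70
7. P0: load  L2  bus=[BusRd]  L2: P0=S P1=I  mem[L2]=30
8. P1: load  L0  bus=[-]  L0: P0=I P1=M  mem[L0]=70
9. P1: store L3 := 24  bus=[-]  L3: P0=I P1=M  mem[L3]=70
10. P1: load  L3  bus=[-]  L3: P0=I P1=M  mem[L3]=70
11. P0: store L3 := 1  bus=[BusRdX,Flush]  L3: P0=M P1=I  mem[L3]=24
12. P0: load  L3  bus=[-]  L3: P0=M P1=I  mem[L3]=24
13. P0: store L3 := 42  bus=[-]  L3: P0=M P1=I  mem[L3]=24
14. P1: load  L2  bus=[BusRd]  L2: P0=S P1=S  mem[L2]=30
15. P0: store L0 := 45  bus=[BusRdX,Flush]  L0: P0=M P1=I  mem[L0]=64
16. P1: load  L3  bus=[BusRd,Flush]  L3: P0=S P1=S  mem[L3]=42
17. P1: store L4 := 66  bus=[BusRdX]  L4: P0=I P1=M  mem[L4]=30
18. P0: load  L4  bus=[BusRd,Flush]  L4: P0=S P1=S  mem[L4]=66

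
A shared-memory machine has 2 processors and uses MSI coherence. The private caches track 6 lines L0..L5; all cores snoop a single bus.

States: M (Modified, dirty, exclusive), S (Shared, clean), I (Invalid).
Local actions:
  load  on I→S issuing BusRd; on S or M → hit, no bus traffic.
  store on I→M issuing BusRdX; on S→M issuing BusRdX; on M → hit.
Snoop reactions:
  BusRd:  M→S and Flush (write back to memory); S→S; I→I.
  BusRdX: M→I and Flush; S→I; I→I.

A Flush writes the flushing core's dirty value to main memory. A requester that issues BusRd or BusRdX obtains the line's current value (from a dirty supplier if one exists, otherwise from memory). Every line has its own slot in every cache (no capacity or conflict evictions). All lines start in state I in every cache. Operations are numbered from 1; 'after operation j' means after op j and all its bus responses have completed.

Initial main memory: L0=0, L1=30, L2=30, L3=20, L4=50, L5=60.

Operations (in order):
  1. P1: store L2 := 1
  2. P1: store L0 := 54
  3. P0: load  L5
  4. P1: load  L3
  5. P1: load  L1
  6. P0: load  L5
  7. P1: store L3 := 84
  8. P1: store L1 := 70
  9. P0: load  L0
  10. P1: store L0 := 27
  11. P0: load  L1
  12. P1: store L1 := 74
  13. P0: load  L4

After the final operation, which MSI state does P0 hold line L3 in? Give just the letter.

[1] P1: store L2 := 1 | P0:I, P1:M(1) | bus: BusRdX
[2] P1: store L0 := 54 | P0:I, P1:M(54) | bus: BusRdX
[3] P0: load  L5 | P0:S(60), P1:I | bus: BusRd
[4] P1: load  L3 | P0:I, P1:S(20) | bus: BusRd
[5] P1: load  L1 | P0:I, P1:S(30) | bus: BusRd
[6] P0: load  L5 | P0:S(60), P1:I | bus: none
[7] P1: store L3 := 84 | P0:I, P1:M(84) | bus: BusRdX
[8] P1: store L1 := 70 | P0:I, P1:M(70) | bus: BusRdX
[9] P0: load  L0 | P0:S(54), P1:S(54) | bus: BusRd,Flush
[10] P1: store L0 := 27 | P0:I, P1:M(27) | bus: BusRdX
[11] P0: load  L1 | P0:S(70), P1:S(70) | bus: BusRd,Flush
[12] P1: store L1 := 74 | P0:I, P1:M(74) | bus: BusRdX
[13] P0: load  L4 | P0:S(50), P1:I | bus: BusRd

state = I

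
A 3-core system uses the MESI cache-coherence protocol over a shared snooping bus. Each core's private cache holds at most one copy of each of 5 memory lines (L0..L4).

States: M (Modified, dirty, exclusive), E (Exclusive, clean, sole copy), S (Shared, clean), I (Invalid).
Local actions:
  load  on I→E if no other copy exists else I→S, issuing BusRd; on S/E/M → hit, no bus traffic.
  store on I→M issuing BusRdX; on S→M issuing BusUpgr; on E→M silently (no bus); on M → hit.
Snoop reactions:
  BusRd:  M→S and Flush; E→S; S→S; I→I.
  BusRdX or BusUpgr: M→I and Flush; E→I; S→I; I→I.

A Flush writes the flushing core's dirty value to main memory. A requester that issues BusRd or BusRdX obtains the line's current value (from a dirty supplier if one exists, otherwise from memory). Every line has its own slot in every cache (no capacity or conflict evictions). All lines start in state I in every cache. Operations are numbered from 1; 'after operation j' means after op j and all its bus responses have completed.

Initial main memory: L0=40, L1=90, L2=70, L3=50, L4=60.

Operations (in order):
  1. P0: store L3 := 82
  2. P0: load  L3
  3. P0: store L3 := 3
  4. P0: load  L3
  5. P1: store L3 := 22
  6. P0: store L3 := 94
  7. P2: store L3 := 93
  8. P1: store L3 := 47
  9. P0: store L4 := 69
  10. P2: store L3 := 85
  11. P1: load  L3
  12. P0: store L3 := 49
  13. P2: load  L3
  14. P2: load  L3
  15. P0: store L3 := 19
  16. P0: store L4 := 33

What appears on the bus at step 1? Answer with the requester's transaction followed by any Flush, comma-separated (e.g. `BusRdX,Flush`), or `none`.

1. P0: store L3 := 82  bus=[BusRdX]  L3: P0=M P1=I P2=I  mem[L3]=50
2. P0: load  L3  bus=[-]  L3: P0=M P1=I P2=I  mem[L3]=50
3. P0: store L3 := 3  bus=[-]  L3: P0=M P1=I P2=I  mem[L3]=50
4. P0: load  L3  bus=[-]  L3: P0=M P1=I P2=I  mem[L3]=50
5. P1: store L3 := 22  bus=[BusRdX,Flush]  L3: P0=I P1=M P2=I  mem[L3]=3
6. P0: store L3 := 94  bus=[BusRdX,Flush]  L3: P0=M P1=I P2=I  mem[L3]=22
7. P2: store L3 := 93  bus=[BusRdX,Flush]  L3: P0=I P1=I P2=M  mem[L3]=94
8. P1: store L3 := 47  bus=[BusRdX,Flush]  L3: P0=I P1=M P2=I  mem[L3]=93
9. P0: store L4 := 69  bus=[BusRdX]  L4: P0=M P1=I P2=I  mem[L4]=60
10. P2: store L3 := 85  bus=[BusRdX,Flush]  L3: P0=I P1=I P2=M  mem[L3]=47
11. P1: load  L3  bus=[BusRd,Flush]  L3: P0=I P1=S P2=S  mem[L3]=85
12. P0: store L3 := 49  bus=[BusRdX]  L3: P0=M P1=I P2=I  mem[L3]=85
13. P2: load  L3  bus=[BusRd,Flush]  L3: P0=S P1=I P2=S  mem[L3]=49
14. P2: load  L3  bus=[-]  L3: P0=S P1=I P2=S  mem[L3]=49
15. P0: store L3 := 19  bus=[BusUpgr]  L3: P0=M P1=I P2=I  mem[L3]=49
16. P0: store L4 := 33  bus=[-]  L4: P0=M P1=I P2=I  mem[L4]=60

bus = BusRdX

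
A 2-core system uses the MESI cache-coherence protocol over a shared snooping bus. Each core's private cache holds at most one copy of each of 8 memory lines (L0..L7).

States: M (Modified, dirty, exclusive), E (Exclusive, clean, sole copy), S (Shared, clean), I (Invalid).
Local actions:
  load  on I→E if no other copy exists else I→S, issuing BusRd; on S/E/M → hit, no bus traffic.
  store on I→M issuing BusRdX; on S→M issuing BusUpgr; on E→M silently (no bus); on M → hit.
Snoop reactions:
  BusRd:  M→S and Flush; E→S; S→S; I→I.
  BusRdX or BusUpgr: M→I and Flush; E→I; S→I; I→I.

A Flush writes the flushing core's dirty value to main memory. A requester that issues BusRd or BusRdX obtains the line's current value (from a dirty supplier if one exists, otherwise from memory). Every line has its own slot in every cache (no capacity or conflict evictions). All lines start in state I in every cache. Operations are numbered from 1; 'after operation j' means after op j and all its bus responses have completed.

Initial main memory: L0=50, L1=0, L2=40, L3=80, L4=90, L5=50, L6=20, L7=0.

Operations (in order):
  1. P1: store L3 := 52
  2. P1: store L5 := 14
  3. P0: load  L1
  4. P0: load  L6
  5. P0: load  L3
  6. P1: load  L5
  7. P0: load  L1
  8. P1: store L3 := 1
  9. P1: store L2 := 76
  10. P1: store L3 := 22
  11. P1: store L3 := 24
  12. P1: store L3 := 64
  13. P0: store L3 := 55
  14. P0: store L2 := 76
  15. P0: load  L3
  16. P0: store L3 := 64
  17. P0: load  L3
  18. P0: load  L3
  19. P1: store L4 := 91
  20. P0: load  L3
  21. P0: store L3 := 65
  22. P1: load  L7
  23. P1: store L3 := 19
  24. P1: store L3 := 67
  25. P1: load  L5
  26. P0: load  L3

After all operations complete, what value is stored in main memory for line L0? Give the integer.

[1] P1: store L3 := 52 | P0:I, P1:M(52) | bus: BusRdX
[2] P1: store L5 := 14 | P0:I, P1:M(14) | bus: BusRdX
[3] P0: load  L1 | P0:E(0), P1:I | bus: BusRd
[4] P0: load  L6 | P0:E(20), P1:I | bus: BusRd
[5] P0: load  L3 | P0:S(52), P1:S(52) | bus: BusRd,Flush
[6] P1: load  L5 | P0:I, P1:M(14) | bus: none
[7] P0: load  L1 | P0:E(0), P1:I | bus: none
[8] P1: store L3 := 1 | P0:I, P1:M(1) | bus: BusUpgr
[9] P1: store L2 := 76 | P0:I, P1:M(76) | bus: BusRdX
[10] P1: store L3 := 22 | P0:I, P1:M(22) | bus: none
[11] P1: store L3 := 24 | P0:I, P1:M(24) | bus: none
[12] P1: store L3 := 64 | P0:I, P1:M(64) | bus: none
[13] P0: store L3 := 55 | P0:M(55), P1:I | bus: BusRdX,Flush
[14] P0: store L2 := 76 | P0:M(76), P1:I | bus: BusRdX,Flush
[15] P0: load  L3 | P0:M(55), P1:I | bus: none
[16] P0: store L3 := 64 | P0:M(64), P1:I | bus: none
[17] P0: load  L3 | P0:M(64), P1:I | bus: none
[18] P0: load  L3 | P0:M(64), P1:I | bus: none
[19] P1: store L4 := 91 | P0:I, P1:M(91) | bus: BusRdX
[20] P0: load  L3 | P0:M(64), P1:I | bus: none
[21] P0: store L3 := 65 | P0:M(65), P1:I | bus: none
[22] P1: load  L7 | P0:I, P1:E(0) | bus: BusRd
[23] P1: store L3 := 19 | P0:I, P1:M(19) | bus: BusRdX,Flush
[24] P1: store L3 := 67 | P0:I, P1:M(67) | bus: none
[25] P1: load  L5 | P0:I, P1:M(14) | bus: none
[26] P0: load  L3 | P0:S(67), P1:S(67) | bus: BusRd,Flush

memory[L0] = 50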